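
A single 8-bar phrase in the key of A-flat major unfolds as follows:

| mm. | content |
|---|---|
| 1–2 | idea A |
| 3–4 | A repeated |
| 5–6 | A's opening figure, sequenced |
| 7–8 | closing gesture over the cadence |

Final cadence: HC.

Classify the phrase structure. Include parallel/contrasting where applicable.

sentence

Basic idea (bars 1-2) + its repetition (bars 3-4) form the presentation; fragmentation and cadence (bars 5–8) form the continuation — the 8-bar whole is a sentence.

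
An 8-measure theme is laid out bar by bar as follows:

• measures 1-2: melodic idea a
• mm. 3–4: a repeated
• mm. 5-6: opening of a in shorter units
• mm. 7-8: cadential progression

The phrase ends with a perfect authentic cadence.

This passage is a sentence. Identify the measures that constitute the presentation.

measures 1–4

The presentation of a sentence is the basic idea (measures 1–2) plus its repetition (mm. 3–4); the presentation is therefore bars 1–4.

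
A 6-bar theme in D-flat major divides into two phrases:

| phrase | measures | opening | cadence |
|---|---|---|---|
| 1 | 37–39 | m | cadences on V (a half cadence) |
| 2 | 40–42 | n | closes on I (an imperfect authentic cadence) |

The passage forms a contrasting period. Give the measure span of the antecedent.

measures 37–39

The antecedent is the phrase ending with the weaker cadence (half cadence, phrase 1) and the consequent the one ending more conclusively (imperfect authentic cadence, phrase 2); the antecedent is measures 37–39.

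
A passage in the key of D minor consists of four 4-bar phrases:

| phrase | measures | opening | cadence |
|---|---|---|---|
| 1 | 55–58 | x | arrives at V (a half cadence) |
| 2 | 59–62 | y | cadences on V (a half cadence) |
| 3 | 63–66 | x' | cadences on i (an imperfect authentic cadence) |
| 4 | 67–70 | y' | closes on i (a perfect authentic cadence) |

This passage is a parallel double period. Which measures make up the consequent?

measures 63–70

In a double period the four phrases pair into a large antecedent (phrases 1–2, ending half cadence) and a large consequent (phrases 3–4, ending perfect authentic cadence). The consequent spans bars 63–70.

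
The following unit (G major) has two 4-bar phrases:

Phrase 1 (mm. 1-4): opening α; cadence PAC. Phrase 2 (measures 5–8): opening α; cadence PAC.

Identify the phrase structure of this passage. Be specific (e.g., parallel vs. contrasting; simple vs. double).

repeated phrase

Both phrases have the same opening (α) and the same cadence (perfect authentic cadence): the second is a restatement, not a consequent, so this is a repeated phrase rather than a period.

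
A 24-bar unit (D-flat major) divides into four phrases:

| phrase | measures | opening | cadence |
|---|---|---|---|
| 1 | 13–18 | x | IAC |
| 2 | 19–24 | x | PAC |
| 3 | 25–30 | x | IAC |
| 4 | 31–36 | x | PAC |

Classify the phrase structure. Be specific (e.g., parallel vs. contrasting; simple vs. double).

The cadence pattern IAC–PAC–IAC–PAC is weak–strong twice, and phrases 3–4 restate phrases 1–2: a period heard twice, not a double period (which would end weakly at phrase 2).

repeated period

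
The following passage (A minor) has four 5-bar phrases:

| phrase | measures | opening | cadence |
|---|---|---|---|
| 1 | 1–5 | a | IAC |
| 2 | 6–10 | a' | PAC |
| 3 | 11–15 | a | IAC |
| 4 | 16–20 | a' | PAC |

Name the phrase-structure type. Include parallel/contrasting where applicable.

The cadence pattern IAC–PAC–IAC–PAC is weak–strong twice, and phrases 3–4 restate phrases 1–2: a period heard twice, not a double period (which would end weakly at phrase 2).

repeated period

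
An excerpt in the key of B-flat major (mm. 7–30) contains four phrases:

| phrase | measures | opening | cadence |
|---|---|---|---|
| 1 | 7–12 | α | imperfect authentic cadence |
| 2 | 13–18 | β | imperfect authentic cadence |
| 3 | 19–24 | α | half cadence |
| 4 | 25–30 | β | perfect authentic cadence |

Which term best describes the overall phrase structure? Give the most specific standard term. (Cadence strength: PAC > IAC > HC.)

Four phrases in two halves: the first half (measures 7–18) ends with an imperfect authentic cadence, the second (mm. 19–30) with a perfect authentic cadence — a large antecedent–consequent pair, i.e. a double period.
Phrase 3 begins with the same material as phrase 1, making it parallel.

parallel double period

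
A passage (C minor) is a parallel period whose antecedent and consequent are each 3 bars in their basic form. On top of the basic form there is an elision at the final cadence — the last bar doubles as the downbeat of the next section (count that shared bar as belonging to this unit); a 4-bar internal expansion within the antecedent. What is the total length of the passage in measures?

Basic parallel period: 3 + 3 = 6 bars.
6 (basic form) + 4 (internal expansion) = 10.
The elision shares a bar with the next section but does not change this unit's count.

10 measures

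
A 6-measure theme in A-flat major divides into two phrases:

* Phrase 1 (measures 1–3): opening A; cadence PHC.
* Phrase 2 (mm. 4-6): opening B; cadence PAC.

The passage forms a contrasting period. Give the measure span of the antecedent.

The antecedent is the phrase ending with the weaker cadence (Phrygian half cadence, phrase 1) and the consequent the one ending more conclusively (perfect authentic cadence, phrase 2); the antecedent is measures 1-3.

measures 1–3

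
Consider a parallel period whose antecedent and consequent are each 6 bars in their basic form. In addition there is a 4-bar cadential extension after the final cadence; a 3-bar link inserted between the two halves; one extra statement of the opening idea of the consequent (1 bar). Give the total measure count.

20 measures

Basic parallel period: 6 + 6 = 12 bars.
12 (basic form) + 4 (cadential extension) + 3 (link) + 1 (extra statement) = 20.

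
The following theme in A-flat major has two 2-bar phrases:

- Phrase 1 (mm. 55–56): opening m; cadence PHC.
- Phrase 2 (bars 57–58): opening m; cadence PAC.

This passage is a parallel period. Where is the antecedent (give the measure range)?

measures 55–56

The antecedent is the phrase ending with the weaker cadence (Phrygian half cadence, phrase 1) and the consequent the one ending more conclusively (perfect authentic cadence, phrase 2); the antecedent is bars 55–56.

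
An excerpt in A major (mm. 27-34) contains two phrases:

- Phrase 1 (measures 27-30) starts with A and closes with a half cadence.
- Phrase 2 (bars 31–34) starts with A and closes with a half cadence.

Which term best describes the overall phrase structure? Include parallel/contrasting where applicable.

Both phrases have the same opening (A) and the same cadence (half cadence): the second is a restatement, not a consequent, so this is a repeated phrase rather than a period.

repeated phrase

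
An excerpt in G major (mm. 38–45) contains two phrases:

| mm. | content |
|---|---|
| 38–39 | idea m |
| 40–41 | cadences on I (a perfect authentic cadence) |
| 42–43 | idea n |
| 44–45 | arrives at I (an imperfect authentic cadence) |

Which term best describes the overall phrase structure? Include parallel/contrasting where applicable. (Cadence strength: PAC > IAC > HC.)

phrase group

The second phrase closes with an imperfect authentic cadence, which is not stronger than the first phrase's perfect authentic cadence; without a weak→strong cadential pair there is no antecedent–consequent relationship, so this is a phrase group rather than a period.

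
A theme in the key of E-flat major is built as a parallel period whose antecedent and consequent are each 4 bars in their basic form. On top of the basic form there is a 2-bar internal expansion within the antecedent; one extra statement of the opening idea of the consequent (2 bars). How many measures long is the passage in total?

12 measures

Basic parallel period: 4 + 4 = 8 bars.
8 (basic form) + 2 (internal expansion) + 2 (extra statement) = 12.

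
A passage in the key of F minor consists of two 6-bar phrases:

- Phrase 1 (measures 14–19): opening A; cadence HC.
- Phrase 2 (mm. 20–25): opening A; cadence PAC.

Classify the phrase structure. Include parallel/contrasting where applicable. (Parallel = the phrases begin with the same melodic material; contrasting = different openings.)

Phrase 1 ends with a half cadence (weaker) and phrase 2 with a perfect authentic cadence (stronger): antecedent + consequent = a period.
The two phrases open with the same material (A / A), so the period is parallel.

parallel period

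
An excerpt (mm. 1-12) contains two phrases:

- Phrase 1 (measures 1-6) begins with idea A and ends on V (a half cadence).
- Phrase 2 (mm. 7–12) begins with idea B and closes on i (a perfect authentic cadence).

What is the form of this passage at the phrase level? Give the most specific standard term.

contrasting period

Phrase 1 ends with a half cadence (weaker) and phrase 2 with a perfect authentic cadence (stronger): antecedent + consequent = a period.
The two phrases open with different material (A / B), so the period is contrasting.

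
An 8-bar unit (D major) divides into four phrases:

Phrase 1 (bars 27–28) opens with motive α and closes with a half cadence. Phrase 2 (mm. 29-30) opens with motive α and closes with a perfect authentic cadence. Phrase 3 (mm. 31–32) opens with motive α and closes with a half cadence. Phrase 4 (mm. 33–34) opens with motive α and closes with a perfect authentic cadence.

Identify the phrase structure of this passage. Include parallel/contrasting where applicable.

repeated period

The cadence pattern HC–PAC–HC–PAC is weak–strong twice, and phrases 3–4 restate phrases 1–2: a period heard twice, not a double period (which would end weakly at phrase 2).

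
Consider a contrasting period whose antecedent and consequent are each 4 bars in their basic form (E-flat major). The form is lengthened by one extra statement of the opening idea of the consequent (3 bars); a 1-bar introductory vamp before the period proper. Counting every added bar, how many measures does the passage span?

Basic contrasting period: 4 + 4 = 8 bars.
8 (basic form) + 3 (extra statement) + 1 (introduction) = 12.

12 measures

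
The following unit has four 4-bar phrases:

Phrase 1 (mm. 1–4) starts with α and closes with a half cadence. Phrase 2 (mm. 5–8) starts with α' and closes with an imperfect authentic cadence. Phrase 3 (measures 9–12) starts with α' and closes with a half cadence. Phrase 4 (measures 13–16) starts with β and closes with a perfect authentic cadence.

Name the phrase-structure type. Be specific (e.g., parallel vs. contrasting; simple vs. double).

Four phrases in two halves: the first half (mm. 1–8) ends with an imperfect authentic cadence, the second (mm. 9–16) with a perfect authentic cadence — a large antecedent–consequent pair, i.e. a double period.
Phrase 3 begins with the same material as phrase 1, making it parallel.

parallel double period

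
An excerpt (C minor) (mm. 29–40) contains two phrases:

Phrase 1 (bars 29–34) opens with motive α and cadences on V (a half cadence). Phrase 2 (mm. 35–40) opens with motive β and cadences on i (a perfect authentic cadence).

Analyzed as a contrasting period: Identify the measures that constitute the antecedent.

The antecedent is the phrase ending with the weaker cadence (half cadence, phrase 1) and the consequent the one ending more conclusively (perfect authentic cadence, phrase 2); the antecedent is bars 29-34.

measures 29–34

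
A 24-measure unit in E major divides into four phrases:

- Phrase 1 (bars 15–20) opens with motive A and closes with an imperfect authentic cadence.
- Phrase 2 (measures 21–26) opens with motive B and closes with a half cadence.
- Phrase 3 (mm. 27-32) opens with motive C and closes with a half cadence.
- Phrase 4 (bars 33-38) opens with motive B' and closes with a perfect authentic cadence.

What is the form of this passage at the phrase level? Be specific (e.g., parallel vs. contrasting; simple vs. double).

contrasting double period

Four phrases in two halves: the first half (measures 15-26) ends with a half cadence, the second (mm. 27–38) with a perfect authentic cadence — a large antecedent–consequent pair, i.e. a double period.
Phrase 3 begins with different material from phrase 1, making it contrasting.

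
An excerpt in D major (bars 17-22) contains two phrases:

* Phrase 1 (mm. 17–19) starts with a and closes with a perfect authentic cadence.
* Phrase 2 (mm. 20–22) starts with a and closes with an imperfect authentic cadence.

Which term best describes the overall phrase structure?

phrase group

The second phrase closes with an imperfect authentic cadence, which is not stronger than the first phrase's perfect authentic cadence; without a weak→strong cadential pair there is no antecedent–consequent relationship, so this is a phrase group rather than a period.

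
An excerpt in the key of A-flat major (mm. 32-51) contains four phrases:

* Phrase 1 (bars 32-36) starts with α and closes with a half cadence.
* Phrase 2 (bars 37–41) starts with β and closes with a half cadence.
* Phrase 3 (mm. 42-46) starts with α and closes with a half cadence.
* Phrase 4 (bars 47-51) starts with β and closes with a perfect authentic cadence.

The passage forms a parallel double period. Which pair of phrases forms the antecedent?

In a double period the first pair of phrases (ending half cadence) is the large antecedent and the second pair (ending perfect authentic cadence) is the large consequent; the antecedent is phrases 1 and 2.

phrases 1 and 2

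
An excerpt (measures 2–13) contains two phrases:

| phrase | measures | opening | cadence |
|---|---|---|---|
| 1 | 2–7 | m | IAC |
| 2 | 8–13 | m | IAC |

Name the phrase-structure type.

Both phrases have the same opening (m) and the same cadence (imperfect authentic cadence): the second is a restatement, not a consequent, so this is a repeated phrase rather than a period.

repeated phrase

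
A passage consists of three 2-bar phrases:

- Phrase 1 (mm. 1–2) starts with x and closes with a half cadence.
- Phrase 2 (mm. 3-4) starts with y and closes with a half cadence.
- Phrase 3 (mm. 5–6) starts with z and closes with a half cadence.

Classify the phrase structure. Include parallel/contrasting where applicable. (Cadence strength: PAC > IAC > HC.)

phrase group

The final phrase closes with a half cadence, which is not stronger than the preceding half cadence; the 3 phrases lack an overall antecedent–consequent design and so form a phrase group.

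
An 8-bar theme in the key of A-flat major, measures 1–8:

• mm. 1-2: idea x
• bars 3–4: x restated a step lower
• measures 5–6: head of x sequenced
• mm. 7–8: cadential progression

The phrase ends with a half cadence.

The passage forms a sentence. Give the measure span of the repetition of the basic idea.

The presentation of a sentence is the basic idea (bars 1–2) plus its repetition (measures 3–4); the repetition of the basic idea is therefore measures 3–4.

measures 3–4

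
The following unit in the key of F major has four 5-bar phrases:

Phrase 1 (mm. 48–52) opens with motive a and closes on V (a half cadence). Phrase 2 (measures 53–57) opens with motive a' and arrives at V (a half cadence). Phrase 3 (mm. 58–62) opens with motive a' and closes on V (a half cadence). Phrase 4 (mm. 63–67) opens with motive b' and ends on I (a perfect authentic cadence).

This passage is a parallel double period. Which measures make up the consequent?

In a double period the four phrases pair into a large antecedent (phrases 1–2, ending half cadence) and a large consequent (phrases 3–4, ending perfect authentic cadence). The consequent spans measures 58-67.

measures 58–67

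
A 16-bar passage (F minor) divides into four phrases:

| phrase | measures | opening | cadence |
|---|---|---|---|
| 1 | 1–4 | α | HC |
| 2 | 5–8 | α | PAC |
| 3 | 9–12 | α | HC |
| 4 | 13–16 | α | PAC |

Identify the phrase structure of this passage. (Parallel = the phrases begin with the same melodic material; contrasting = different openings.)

The cadence pattern HC–PAC–HC–PAC is weak–strong twice, and phrases 3–4 restate phrases 1–2: a period heard twice, not a double period (which would end weakly at phrase 2).

repeated period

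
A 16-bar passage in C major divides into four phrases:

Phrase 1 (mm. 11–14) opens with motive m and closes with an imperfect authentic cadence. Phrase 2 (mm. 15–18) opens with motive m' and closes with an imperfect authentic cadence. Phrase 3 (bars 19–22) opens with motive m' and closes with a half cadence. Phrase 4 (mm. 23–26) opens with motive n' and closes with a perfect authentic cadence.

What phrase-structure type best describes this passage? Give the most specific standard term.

Four phrases in two halves: the first half (measures 11–18) ends with an imperfect authentic cadence, the second (measures 19–26) with a perfect authentic cadence — a large antecedent–consequent pair, i.e. a double period.
Phrase 3 begins with the same material as phrase 1, making it parallel.

parallel double period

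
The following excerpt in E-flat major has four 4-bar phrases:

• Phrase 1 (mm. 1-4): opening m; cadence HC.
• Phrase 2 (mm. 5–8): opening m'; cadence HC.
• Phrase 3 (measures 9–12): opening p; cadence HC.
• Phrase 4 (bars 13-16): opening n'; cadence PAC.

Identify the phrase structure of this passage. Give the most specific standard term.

contrasting double period

Four phrases in two halves: the first half (mm. 1–8) ends with a half cadence, the second (mm. 9-16) with a perfect authentic cadence — a large antecedent–consequent pair, i.e. a double period.
Phrase 3 begins with different material from phrase 1, making it contrasting.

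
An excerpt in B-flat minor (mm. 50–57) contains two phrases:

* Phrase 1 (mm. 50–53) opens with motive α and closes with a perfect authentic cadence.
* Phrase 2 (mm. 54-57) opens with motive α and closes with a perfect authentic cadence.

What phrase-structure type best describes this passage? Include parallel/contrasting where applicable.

repeated phrase

Both phrases have the same opening (α) and the same cadence (perfect authentic cadence): the second is a restatement, not a consequent, so this is a repeated phrase rather than a period.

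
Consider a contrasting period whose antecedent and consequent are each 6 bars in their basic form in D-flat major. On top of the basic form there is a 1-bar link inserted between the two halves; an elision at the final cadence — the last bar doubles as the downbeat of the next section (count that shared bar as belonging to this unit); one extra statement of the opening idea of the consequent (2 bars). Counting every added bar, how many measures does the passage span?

15 measures

Basic contrasting period: 6 + 6 = 12 bars.
12 (basic form) + 1 (link) + 2 (extra statement) = 15.
The elision shares a bar with the next section but does not change this unit's count.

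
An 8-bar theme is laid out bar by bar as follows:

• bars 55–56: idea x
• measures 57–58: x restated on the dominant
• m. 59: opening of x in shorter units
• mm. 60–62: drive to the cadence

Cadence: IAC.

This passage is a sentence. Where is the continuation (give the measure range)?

After the presentation (mm. 55–58), the continuation covers the fragmentation through the cadence: mm. 59–62.

measures 59–62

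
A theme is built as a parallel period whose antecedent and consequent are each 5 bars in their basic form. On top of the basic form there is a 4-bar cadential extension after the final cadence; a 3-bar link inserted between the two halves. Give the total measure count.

Basic parallel period: 5 + 5 = 10 bars.
10 (basic form) + 4 (cadential extension) + 3 (link) = 17.

17 measures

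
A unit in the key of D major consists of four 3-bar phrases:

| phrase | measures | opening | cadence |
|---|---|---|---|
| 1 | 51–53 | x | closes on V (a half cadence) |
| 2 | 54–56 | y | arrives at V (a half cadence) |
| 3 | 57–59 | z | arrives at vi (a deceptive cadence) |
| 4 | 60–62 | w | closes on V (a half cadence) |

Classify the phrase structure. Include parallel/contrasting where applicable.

Phrase 4 ends with a half cadence, no stronger than phrase 2's half cadence, so the four phrases do not form a double period; nor do phrases 3–4 duplicate 1–2, so it is not a repeated period. With no phrase reaching a conclusive cadence, the passage is a phrase group.

phrase group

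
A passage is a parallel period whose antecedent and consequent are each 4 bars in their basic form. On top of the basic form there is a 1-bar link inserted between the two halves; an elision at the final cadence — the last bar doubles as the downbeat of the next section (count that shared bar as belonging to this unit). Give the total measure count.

Basic parallel period: 4 + 4 = 8 bars.
8 (basic form) + 1 (link) = 9.
The elision shares a bar with the next section but does not change this unit's count.

9 measures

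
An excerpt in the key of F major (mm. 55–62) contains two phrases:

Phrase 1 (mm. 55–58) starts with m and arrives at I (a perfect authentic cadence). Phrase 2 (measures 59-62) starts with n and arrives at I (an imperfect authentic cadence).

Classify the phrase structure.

The second phrase closes with an imperfect authentic cadence, which is not stronger than the first phrase's perfect authentic cadence; without a weak→strong cadential pair there is no antecedent–consequent relationship, so this is a phrase group rather than a period.

phrase group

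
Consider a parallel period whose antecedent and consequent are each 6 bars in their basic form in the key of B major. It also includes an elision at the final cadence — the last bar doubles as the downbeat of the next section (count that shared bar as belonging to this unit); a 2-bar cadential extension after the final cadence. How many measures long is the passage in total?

Basic parallel period: 6 + 6 = 12 bars.
12 (basic form) + 2 (cadential extension) = 14.
The elision shares a bar with the next section but does not change this unit's count.

14 measures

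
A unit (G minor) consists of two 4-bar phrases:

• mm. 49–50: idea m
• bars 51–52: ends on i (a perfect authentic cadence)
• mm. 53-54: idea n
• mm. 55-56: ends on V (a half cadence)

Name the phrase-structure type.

The second phrase closes with a half cadence, which is not stronger than the first phrase's perfect authentic cadence; without a weak→strong cadential pair there is no antecedent–consequent relationship, so this is a phrase group rather than a period.

phrase group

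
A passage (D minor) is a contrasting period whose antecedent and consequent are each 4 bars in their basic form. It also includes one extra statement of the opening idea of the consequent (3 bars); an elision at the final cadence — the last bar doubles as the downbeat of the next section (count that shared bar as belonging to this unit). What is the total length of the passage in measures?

Basic contrasting period: 4 + 4 = 8 bars.
8 (basic form) + 3 (extra statement) = 11.
The elision shares a bar with the next section but does not change this unit's count.

11 measures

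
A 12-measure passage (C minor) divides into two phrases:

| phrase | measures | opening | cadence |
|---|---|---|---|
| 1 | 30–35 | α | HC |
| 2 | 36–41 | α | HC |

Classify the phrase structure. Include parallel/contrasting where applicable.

Both phrases have the same opening (α) and the same cadence (half cadence): the second is a restatement, not a consequent, so this is a repeated phrase rather than a period.

repeated phrase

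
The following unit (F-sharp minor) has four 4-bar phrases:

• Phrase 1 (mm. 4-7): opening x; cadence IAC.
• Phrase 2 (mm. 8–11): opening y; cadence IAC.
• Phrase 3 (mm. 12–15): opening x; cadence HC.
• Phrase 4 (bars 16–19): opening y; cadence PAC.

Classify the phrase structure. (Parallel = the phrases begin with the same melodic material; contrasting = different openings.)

parallel double period

Four phrases in two halves: the first half (measures 4–11) ends with an imperfect authentic cadence, the second (mm. 12–19) with a perfect authentic cadence — a large antecedent–consequent pair, i.e. a double period.
Phrase 3 begins with the same material as phrase 1, making it parallel.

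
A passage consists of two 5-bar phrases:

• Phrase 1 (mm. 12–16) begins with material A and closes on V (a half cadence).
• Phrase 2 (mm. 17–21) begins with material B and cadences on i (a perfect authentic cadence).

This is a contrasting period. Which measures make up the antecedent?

measures 12–16

The phrase ending with the weaker cadence (half cadence) is the antecedent; the one ending more conclusively (perfect authentic cadence) is the consequent. The antecedent is measures 12–16.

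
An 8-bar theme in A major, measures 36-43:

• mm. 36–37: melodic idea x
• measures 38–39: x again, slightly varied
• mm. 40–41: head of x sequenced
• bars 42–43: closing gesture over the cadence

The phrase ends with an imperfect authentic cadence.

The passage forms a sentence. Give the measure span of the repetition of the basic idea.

The presentation of a sentence is the basic idea (measures 36–37) plus its repetition (mm. 38-39); the repetition of the basic idea is therefore bars 38–39.

measures 38–39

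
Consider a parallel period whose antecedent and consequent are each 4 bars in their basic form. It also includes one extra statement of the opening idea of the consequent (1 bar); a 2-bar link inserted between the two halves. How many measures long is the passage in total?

11 measures

Basic parallel period: 4 + 4 = 8 bars.
8 (basic form) + 1 (extra statement) + 2 (link) = 11.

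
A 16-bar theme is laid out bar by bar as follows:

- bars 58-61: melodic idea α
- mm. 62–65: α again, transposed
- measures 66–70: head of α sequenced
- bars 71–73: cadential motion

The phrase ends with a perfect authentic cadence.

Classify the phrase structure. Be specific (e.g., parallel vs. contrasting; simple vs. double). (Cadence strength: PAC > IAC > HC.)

sentence

Basic idea (measures 58–61) + its repetition (mm. 62-65) form the presentation; fragmentation and cadence (mm. 66–73) form the continuation — the 16-bar whole is a sentence.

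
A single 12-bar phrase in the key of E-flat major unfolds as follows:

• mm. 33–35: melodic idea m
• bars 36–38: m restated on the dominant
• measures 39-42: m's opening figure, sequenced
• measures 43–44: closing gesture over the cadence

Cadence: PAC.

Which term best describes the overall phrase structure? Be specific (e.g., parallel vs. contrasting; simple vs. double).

Basic idea (mm. 33-35) + its repetition (mm. 36–38) form the presentation; fragmentation and cadence (mm. 39–44) form the continuation — the 12-bar whole is a sentence.

sentence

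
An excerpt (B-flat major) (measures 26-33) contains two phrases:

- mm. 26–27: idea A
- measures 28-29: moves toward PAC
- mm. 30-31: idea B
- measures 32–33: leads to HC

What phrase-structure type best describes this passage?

phrase group

The second phrase closes with a half cadence, which is not stronger than the first phrase's perfect authentic cadence; without a weak→strong cadential pair there is no antecedent–consequent relationship, so this is a phrase group rather than a period.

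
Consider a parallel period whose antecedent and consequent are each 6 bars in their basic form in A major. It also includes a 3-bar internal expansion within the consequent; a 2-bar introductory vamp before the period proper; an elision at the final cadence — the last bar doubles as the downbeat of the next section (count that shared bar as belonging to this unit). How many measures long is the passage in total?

17 measures

Basic parallel period: 6 + 6 = 12 bars.
12 (basic form) + 3 (internal expansion) + 2 (introduction) = 17.
The elision shares a bar with the next section but does not change this unit's count.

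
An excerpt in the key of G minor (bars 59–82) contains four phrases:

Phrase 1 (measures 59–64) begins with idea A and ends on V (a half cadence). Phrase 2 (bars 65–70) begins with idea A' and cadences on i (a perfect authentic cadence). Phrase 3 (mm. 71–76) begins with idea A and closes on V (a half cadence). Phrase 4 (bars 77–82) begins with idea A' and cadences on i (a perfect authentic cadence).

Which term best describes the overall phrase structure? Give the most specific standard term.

The cadence pattern HC–PAC–HC–PAC is weak–strong twice, and phrases 3–4 restate phrases 1–2: a period heard twice, not a double period (which would end weakly at phrase 2).

repeated period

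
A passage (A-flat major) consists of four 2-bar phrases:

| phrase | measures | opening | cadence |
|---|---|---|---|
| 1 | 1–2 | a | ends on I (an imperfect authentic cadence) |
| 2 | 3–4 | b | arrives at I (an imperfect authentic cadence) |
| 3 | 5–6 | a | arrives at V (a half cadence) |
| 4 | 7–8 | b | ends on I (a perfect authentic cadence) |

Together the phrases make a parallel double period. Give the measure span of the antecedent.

In a double period the first pair of phrases (ending imperfect authentic cadence) is the large antecedent and the second pair (ending perfect authentic cadence) is the large consequent; the antecedent is measures 1–4.

measures 1–4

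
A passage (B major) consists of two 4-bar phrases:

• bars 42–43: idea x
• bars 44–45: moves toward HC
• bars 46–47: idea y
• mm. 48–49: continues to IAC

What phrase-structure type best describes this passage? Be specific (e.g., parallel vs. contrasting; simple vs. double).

Phrase 1 ends with a half cadence (weaker) and phrase 2 with an imperfect authentic cadence (stronger): antecedent + consequent = a period.
The two phrases open with different material (x / y), so the period is contrasting.

contrasting period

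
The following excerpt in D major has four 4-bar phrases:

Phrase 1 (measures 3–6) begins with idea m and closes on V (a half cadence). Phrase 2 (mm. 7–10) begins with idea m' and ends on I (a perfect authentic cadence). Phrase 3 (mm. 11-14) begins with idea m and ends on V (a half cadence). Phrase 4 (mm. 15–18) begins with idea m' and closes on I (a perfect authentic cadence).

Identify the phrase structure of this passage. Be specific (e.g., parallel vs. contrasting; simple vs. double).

The cadence pattern HC–PAC–HC–PAC is weak–strong twice, and phrases 3–4 restate phrases 1–2: a period heard twice, not a double period (which would end weakly at phrase 2).

repeated period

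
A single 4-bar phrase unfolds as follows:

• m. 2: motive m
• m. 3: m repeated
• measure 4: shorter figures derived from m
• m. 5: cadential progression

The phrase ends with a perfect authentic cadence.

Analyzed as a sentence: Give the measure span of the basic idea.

The presentation of a sentence is the basic idea (bar 2) plus its repetition (m. 3); the basic idea is therefore bar 2.

measures 2–2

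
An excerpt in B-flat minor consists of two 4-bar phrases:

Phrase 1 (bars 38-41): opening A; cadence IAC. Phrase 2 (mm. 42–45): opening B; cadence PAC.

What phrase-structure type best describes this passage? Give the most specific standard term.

Phrase 1 ends with an imperfect authentic cadence (weaker) and phrase 2 with a perfect authentic cadence (stronger): antecedent + consequent = a period.
The two phrases open with different material (A / B), so the period is contrasting.

contrasting period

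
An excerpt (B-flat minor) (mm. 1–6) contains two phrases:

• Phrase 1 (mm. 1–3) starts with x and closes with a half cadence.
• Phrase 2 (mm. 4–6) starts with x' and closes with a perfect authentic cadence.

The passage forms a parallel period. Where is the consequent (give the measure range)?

The antecedent is the phrase ending with the weaker cadence (half cadence, phrase 1) and the consequent the one ending more conclusively (perfect authentic cadence, phrase 2); the consequent is bars 4–6.

measures 4–6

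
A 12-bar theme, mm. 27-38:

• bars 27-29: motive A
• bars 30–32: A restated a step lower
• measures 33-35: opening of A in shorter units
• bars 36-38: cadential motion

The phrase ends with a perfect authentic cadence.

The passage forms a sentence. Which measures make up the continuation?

After the presentation (bars 27–32), the continuation covers the fragmentation through the cadence: bars 33–38.

measures 33–38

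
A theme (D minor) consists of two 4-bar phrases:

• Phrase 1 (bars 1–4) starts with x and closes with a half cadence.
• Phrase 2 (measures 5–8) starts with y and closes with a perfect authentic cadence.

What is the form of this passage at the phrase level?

contrasting period

Phrase 1 ends with a half cadence (weaker) and phrase 2 with a perfect authentic cadence (stronger): antecedent + consequent = a period.
The two phrases open with different material (x / y), so the period is contrasting.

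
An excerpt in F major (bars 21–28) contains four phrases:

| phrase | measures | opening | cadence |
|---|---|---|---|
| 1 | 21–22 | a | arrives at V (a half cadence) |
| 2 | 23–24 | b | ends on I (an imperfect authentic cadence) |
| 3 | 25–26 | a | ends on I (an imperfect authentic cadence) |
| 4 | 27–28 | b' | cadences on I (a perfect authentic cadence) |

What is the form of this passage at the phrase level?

Four phrases in two halves: the first half (measures 21–24) ends with an imperfect authentic cadence, the second (mm. 25–28) with a perfect authentic cadence — a large antecedent–consequent pair, i.e. a double period.
Phrase 3 begins with the same material as phrase 1, making it parallel.

parallel double period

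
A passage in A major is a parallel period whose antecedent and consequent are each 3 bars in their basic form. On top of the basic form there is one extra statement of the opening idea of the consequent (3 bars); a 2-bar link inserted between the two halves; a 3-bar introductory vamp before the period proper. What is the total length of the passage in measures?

Basic parallel period: 3 + 3 = 6 bars.
6 (basic form) + 3 (extra statement) + 2 (link) + 3 (introduction) = 14.

14 measures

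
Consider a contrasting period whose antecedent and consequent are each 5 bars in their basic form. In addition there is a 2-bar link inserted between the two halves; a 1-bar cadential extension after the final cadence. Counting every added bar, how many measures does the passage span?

13 measures

Basic contrasting period: 5 + 5 = 10 bars.
10 (basic form) + 2 (link) + 1 (cadential extension) = 13.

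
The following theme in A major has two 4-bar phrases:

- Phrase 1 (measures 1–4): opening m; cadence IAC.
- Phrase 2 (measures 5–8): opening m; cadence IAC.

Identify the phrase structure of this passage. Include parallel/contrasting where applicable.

repeated phrase

Both phrases have the same opening (m) and the same cadence (imperfect authentic cadence): the second is a restatement, not a consequent, so this is a repeated phrase rather than a period.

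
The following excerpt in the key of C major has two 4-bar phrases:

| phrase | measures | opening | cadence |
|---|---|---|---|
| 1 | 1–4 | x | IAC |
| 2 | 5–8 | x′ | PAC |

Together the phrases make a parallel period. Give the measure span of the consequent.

measures 5–8

The phrase ending with the weaker cadence (imperfect authentic cadence) is the antecedent; the one ending more conclusively (perfect authentic cadence) is the consequent. The consequent is measures 5–8.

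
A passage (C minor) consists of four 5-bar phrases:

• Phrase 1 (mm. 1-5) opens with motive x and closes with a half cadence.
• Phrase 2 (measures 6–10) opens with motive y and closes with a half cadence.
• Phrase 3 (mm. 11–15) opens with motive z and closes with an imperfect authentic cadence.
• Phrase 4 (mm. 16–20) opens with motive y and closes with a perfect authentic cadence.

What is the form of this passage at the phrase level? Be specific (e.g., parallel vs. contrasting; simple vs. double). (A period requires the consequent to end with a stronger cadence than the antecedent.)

Four phrases in two halves: the first half (mm. 1-10) ends with a half cadence, the second (mm. 11-20) with a perfect authentic cadence — a large antecedent–consequent pair, i.e. a double period.
Phrase 3 begins with different material from phrase 1, making it contrasting.

contrasting double period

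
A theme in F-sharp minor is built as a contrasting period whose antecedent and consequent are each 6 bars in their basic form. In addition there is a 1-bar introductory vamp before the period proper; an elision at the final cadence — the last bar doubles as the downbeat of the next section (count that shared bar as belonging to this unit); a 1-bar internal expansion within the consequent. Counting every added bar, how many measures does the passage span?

Basic contrasting period: 6 + 6 = 12 bars.
12 (basic form) + 1 (introduction) + 1 (internal expansion) = 14.
The elision shares a bar with the next section but does not change this unit's count.

14 measures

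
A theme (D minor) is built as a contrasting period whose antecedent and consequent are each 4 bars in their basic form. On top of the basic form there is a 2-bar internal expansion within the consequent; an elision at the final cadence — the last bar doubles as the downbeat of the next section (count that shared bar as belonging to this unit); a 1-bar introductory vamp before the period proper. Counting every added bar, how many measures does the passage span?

Basic contrasting period: 4 + 4 = 8 bars.
8 (basic form) + 2 (internal expansion) + 1 (introduction) = 11.
The elision shares a bar with the next section but does not change this unit's count.

11 measures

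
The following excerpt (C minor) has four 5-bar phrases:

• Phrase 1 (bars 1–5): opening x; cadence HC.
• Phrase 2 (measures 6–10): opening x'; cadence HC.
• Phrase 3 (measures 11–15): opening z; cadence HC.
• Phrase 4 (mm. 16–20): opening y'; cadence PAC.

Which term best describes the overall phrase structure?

contrasting double period

Four phrases in two halves: the first half (bars 1–10) ends with a half cadence, the second (mm. 11-20) with a perfect authentic cadence — a large antecedent–consequent pair, i.e. a double period.
Phrase 3 begins with different material from phrase 1, making it contrasting.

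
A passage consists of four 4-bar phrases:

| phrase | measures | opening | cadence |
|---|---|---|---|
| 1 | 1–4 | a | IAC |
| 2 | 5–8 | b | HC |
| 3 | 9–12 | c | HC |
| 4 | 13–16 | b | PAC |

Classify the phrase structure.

Four phrases in two halves: the first half (measures 1–8) ends with a half cadence, the second (bars 9–16) with a perfect authentic cadence — a large antecedent–consequent pair, i.e. a double period.
Phrase 3 begins with different material from phrase 1, making it contrasting.

contrasting double period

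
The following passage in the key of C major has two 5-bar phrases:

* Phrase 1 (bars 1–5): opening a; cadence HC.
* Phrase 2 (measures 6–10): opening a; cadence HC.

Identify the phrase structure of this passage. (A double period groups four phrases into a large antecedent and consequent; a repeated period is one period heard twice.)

repeated phrase

Both phrases have the same opening (a) and the same cadence (half cadence): the second is a restatement, not a consequent, so this is a repeated phrase rather than a period.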